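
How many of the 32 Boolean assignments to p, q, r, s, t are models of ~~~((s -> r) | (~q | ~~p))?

Initial set: {~~~((s -> r) | (~q | ~~p))}.
~~~((s -> r) | (~q | ~~p)): drop double negation, giving ~((s -> r) | (~q | ~~p)).
~((s -> r) | (~q | ~~p)): α-rule — add ~(s -> r), ~(~q | ~~p).
~(s -> r): α-rule — add s, ~r.
~(~q | ~~p): α-rule — add ~~q, ~~~p.
~~~p: drop double negation, giving ~p.
○ open, literals {p=F, q=T, r=F, s=T}.
0 branches closed, 1 open.
Each open branch fixes some atoms; the unmentioned ones are free. Counting distinct full assignments: branch {p=F, q=T, r=F, s=T} (t) contributes 2 new. Total: 2.

2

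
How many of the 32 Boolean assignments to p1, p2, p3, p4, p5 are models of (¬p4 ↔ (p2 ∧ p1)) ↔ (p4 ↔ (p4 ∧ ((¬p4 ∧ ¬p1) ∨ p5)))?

12

Initial set: {((¬p4 ↔ (p2 ∧ p1)) ↔ (p4 ↔ (p4 ∧ ((¬p4 ∧ ¬p1) ∨ p5))))}.
((¬p4 ↔ (p2 ∧ p1)) ↔ (p4 ↔ (p4 ∧ ((¬p4 ∧ ¬p1) ∨ p5)))): β-rule — branch into (¬p4 ↔ (p2 ∧ p1)), (p4 ↔ (p4 ∧ ((¬p4 ∧ ¬p1) ∨ p5)))  //  ¬(¬p4 ↔ (p2 ∧ p1)), ¬(p4 ↔ (p4 ∧ ((¬p4 ∧ ¬p1) ∨ p5))).
  branch 1 (add (¬p4 ↔ (p2 ∧ p1)), (p4 ↔ (p4 ∧ ((¬p4 ∧ ¬p1) ∨ p5)))):
    (¬p4 ↔ (p2 ∧ p1)): β-rule — branch into ¬p4, (p2 ∧ p1)  //  ¬¬p4, ¬(p2 ∧ p1).
      branch 1.1 (add ¬p4, (p2 ∧ p1)):
        (p2 ∧ p1): α-rule — add p2, p1.
        (p4 ↔ (p4 ∧ ((¬p4 ∧ ¬p1) ∨ p5))): β-rule — branch into p4, (p4 ∧ ((¬p4 ∧ ¬p1) ∨ p5))  //  ¬p4, ¬(p4 ∧ ((¬p4 ∧ ¬p1) ∨ p5)).
          branch 1.1.1 (add p4, (p4 ∧ ((¬p4 ∧ ¬p1) ∨ p5))):
            × closes — contains both p4 and ¬p4.
          branch 1.1.2 (add ¬p4, ¬(p4 ∧ ((¬p4 ∧ ¬p1) ∨ p5))):
            ¬(p4 ∧ ((¬p4 ∧ ¬p1) ∨ p5)): β-rule — branch into ¬p4  //  ¬((¬p4 ∧ ¬p1) ∨ p5).
              branch 1.1.2.1 (add ¬p4):
                ○ open, literals {p1=1, p2=1, p4=0}.
              branch 1.1.2.2 (add ¬((¬p4 ∧ ¬p1) ∨ p5)):
                ¬((¬p4 ∧ ¬p1) ∨ p5): α-rule — add ¬(¬p4 ∧ ¬p1), ¬p5.
                ¬(¬p4 ∧ ¬p1): β-rule — branch into ¬¬p4  //  ¬¬p1.
                  branch 1.1.2.2.1 (add ¬¬p4):
                    × closes — contains both p4 and ¬p4.
                  branch 1.1.2.2.2 (add ¬¬p1):
                    ○ open, literals {p1=1, p2=1, p4=0, p5=0}.
      branch 1.2 (add ¬¬p4, ¬(p2 ∧ p1)):
        (p4 ↔ (p4 ∧ ((¬p4 ∧ ¬p1) ∨ p5))): β-rule — branch into p4, (p4 ∧ ((¬p4 ∧ ¬p1) ∨ p5))  //  ¬p4, ¬(p4 ∧ ((¬p4 ∧ ¬p1) ∨ p5)).
          branch 1.2.1 (add p4, (p4 ∧ ((¬p4 ∧ ¬p1) ∨ p5))):
            (p4 ∧ ((¬p4 ∧ ¬p1) ∨ p5)): α-rule — add p4, ((¬p4 ∧ ¬p1) ∨ p5).
            ¬(p2 ∧ p1): β-rule — branch into ¬p2  //  ¬p1.
              branch 1.2.1.1 (add ¬p2):
                ((¬p4 ∧ ¬p1) ∨ p5): β-rule — branch into (¬p4 ∧ ¬p1)  //  p5.
                  branch 1.2.1.1.1 (add (¬p4 ∧ ¬p1)):
                    (¬p4 ∧ ¬p1): α-rule — add ¬p4, ¬p1.
                    × closes — contains both p4 and ¬p4.
                  branch 1.2.1.1.2 (add p5):
                    ○ open, literals {p2=0, p4=1, p5=1}.
              branch 1.2.1.2 (add ¬p1):
                ((¬p4 ∧ ¬p1) ∨ p5): β-rule — branch into (¬p4 ∧ ¬p1)  //  p5.
                  branch 1.2.1.2.1 (add (¬p4 ∧ ¬p1)):
                    (¬p4 ∧ ¬p1): α-rule — add ¬p4, ¬p1.
                    × closes — contains both p4 and ¬p4.
                  branch 1.2.1.2.2 (add p5):
                    ○ open, literals {p1=0, p4=1, p5=1}.
          branch 1.2.2 (add ¬p4, ¬(p4 ∧ ((¬p4 ∧ ¬p1) ∨ p5))):
            × closes — contains both p4 and ¬p4.
  branch 2 (add ¬(¬p4 ↔ (p2 ∧ p1)), ¬(p4 ↔ (p4 ∧ ((¬p4 ∧ ¬p1) ∨ p5)))):
    ¬(¬p4 ↔ (p2 ∧ p1)): β-rule — branch into ¬p4, ¬(p2 ∧ p1)  //  ¬¬p4, (p2 ∧ p1).
      branch 2.1 (add ¬p4, ¬(p2 ∧ p1)):
        ¬(p4 ↔ (p4 ∧ ((¬p4 ∧ ¬p1) ∨ p5))): β-rule — branch into p4, ¬(p4 ∧ ((¬p4 ∧ ¬p1) ∨ p5))  //  ¬p4, (p4 ∧ ((¬p4 ∧ ¬p1) ∨ p5)).
          branch 2.1.1 (add p4, ¬(p4 ∧ ((¬p4 ∧ ¬p1) ∨ p5))):
            × closes — contains both p4 and ¬p4.
          branch 2.1.2 (add ¬p4, (p4 ∧ ((¬p4 ∧ ¬p1) ∨ p5))):
            (p4 ∧ ((¬p4 ∧ ¬p1) ∨ p5)): α-rule — add p4, ((¬p4 ∧ ¬p1) ∨ p5).
            × closes — contains both p4 and ¬p4.
      branch 2.2 (add ¬¬p4, (p2 ∧ p1)):
        (p2 ∧ p1): α-rule — add p2, p1.
        ¬(p4 ↔ (p4 ∧ ((¬p4 ∧ ¬p1) ∨ p5))): β-rule — branch into p4, ¬(p4 ∧ ((¬p4 ∧ ¬p1) ∨ p5))  //  ¬p4, (p4 ∧ ((¬p4 ∧ ¬p1) ∨ p5)).
          branch 2.2.1 (add p4, ¬(p4 ∧ ((¬p4 ∧ ¬p1) ∨ p5))):
            ¬(p4 ∧ ((¬p4 ∧ ¬p1) ∨ p5)): β-rule — branch into ¬p4  //  ¬((¬p4 ∧ ¬p1) ∨ p5).
              branch 2.2.1.1 (add ¬p4):
                × closes — contains both p4 and ¬p4.
              branch 2.2.1.2 (add ¬((¬p4 ∧ ¬p1) ∨ p5)):
                ¬((¬p4 ∧ ¬p1) ∨ p5): α-rule — add ¬(¬p4 ∧ ¬p1), ¬p5.
                ¬(¬p4 ∧ ¬p1): β-rule — branch into ¬¬p4  //  ¬¬p1.
                  branch 2.2.1.2.1 (add ¬¬p4):
                    ○ open, literals {p1=1, p2=1, p4=1, p5=0}.
                  branch 2.2.1.2.2 (add ¬¬p1):
                    ○ open, literals {p1=1, p2=1, p4=1, p5=0}.
          branch 2.2.2 (add ¬p4, (p4 ∧ ((¬p4 ∧ ¬p1) ∨ p5))):
            × closes — contains both p4 and ¬p4.
9 branches closed, 6 open.
Each open branch fixes some atoms; the unmentioned ones are free. Counting distinct full assignments: branch {p1=1, p2=1, p4=0} (p3, p5) contributes 4 new; branch {p1=1, p2=1, p4=0, p5=0} (p3) contributes 0 new; branch {p2=0, p4=1, p5=1} (p1, p3) contributes 4 new; branch {p1=0, p4=1, p5=1} (p2, p3) contributes 2 new; branch {p1=1, p2=1, p4=1, p5=0} (p3) contributes 2 new; branch {p1=1, p2=1, p4=1, p5=0} (p3) contributes 0 new. Total: 12.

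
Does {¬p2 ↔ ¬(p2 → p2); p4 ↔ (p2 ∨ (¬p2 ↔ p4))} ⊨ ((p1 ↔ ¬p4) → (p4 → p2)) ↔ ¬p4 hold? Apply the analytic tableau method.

Initial set: {(¬p2 ↔ ¬(p2 → p2)); (p4 ↔ (p2 ∨ (¬p2 ↔ p4))); ¬(((p1 ↔ ¬p4) → (p4 → p2)) ↔ ¬p4)}.
(¬p2 ↔ ¬(p2 → p2)): β-rule — branch into ¬p2, ¬(p2 → p2)  //  ¬¬p2, ¬¬(p2 → p2).
  branch 1 (add ¬p2, ¬(p2 → p2)):
    ¬(p2 → p2): α-rule — add p2, ¬p2.
    × closes — contains both p2 and ¬p2.
  branch 2 (add ¬¬p2, ¬¬(p2 → p2)):
    (p4 ↔ (p2 ∨ (¬p2 ↔ p4))): β-rule — branch into p4, (p2 ∨ (¬p2 ↔ p4))  //  ¬p4, ¬(p2 ∨ (¬p2 ↔ p4)).
      branch 2.1 (add p4, (p2 ∨ (¬p2 ↔ p4))):
        ¬(((p1 ↔ ¬p4) → (p4 → p2)) ↔ ¬p4): β-rule — branch into ((p1 ↔ ¬p4) → (p4 → p2)), ¬¬p4  //  ¬((p1 ↔ ¬p4) → (p4 → p2)), ¬p4.
          branch 2.1.1 (add ((p1 ↔ ¬p4) → (p4 → p2)), ¬¬p4):
            ¬¬(p2 → p2): β-rule — branch into ¬p2  //  p2.
              branch 2.1.1.1 (add ¬p2):
                × closes — contains both p2 and ¬p2.
              branch 2.1.1.2 (add p2):
                (p2 ∨ (¬p2 ↔ p4)): β-rule — branch into p2  //  (¬p2 ↔ p4).
                  branch 2.1.1.2.1 (add p2):
                    ((p1 ↔ ¬p4) → (p4 → p2)): β-rule — branch into ¬(p1 ↔ ¬p4)  //  (p4 → p2).
                      branch 2.1.1.2.1.1 (add ¬(p1 ↔ ¬p4)):
                        ¬(p1 ↔ ¬p4): β-rule — branch into p1, ¬¬p4  //  ¬p1, ¬p4.
                          branch 2.1.1.2.1.1.1 (add p1, ¬¬p4):
                            ○ open, literals {p1=T, p2=T, p4=T}.
                          branch 2.1.1.2.1.1.2 (add ¬p1, ¬p4):
                            × closes — contains both p4 and ¬p4.
                      branch 2.1.1.2.1.2 (add (p4 → p2)):
                        (p4 → p2): β-rule — branch into ¬p4  //  p2.
                          branch 2.1.1.2.1.2.1 (add ¬p4):
                            × closes — contains both p4 and ¬p4.
                          branch 2.1.1.2.1.2.2 (add p2):
                            ○ open, literals {p2=T, p4=T}.
                  branch 2.1.1.2.2 (add (¬p2 ↔ p4)):
                    ((p1 ↔ ¬p4) → (p4 → p2)): β-rule — branch into ¬(p1 ↔ ¬p4)  //  (p4 → p2).
                      branch 2.1.1.2.2.1 (add ¬(p1 ↔ ¬p4)):
                        (¬p2 ↔ p4): β-rule — branch into ¬p2, p4  //  ¬¬p2, ¬p4.
                          branch 2.1.1.2.2.1.1 (add ¬p2, p4):
                            × closes — contains both p2 and ¬p2.
                          branch 2.1.1.2.2.1.2 (add ¬¬p2, ¬p4):
                            × closes — contains both p4 and ¬p4.
                      branch 2.1.1.2.2.2 (add (p4 → p2)):
                        (¬p2 ↔ p4): β-rule — branch into ¬p2, p4  //  ¬¬p2, ¬p4.
                          branch 2.1.1.2.2.2.1 (add ¬p2, p4):
                            × closes — contains both p2 and ¬p2.
                          branch 2.1.1.2.2.2.2 (add ¬¬p2, ¬p4):
                            × closes — contains both p4 and ¬p4.
          branch 2.1.2 (add ¬((p1 ↔ ¬p4) → (p4 → p2)), ¬p4):
            × closes — contains both p4 and ¬p4.
      branch 2.2 (add ¬p4, ¬(p2 ∨ (¬p2 ↔ p4))):
        ¬(p2 ∨ (¬p2 ↔ p4)): α-rule — add ¬p2, ¬(¬p2 ↔ p4).
        × closes — contains both p2 and ¬p2.
10 branches closed, 2 open.
An open branch gives a countermodel: p1=T, p2=T, p4=T (unmentioned atoms arbitrary); the premises hold there but the conclusion fails.

No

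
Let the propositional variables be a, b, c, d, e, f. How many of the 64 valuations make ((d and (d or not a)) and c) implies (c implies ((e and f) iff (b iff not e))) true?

Initial set: {(((d and (d or not a)) and c) implies (c implies ((e and f) iff (b iff not e))))}.
(((d and (d or not a)) and c) implies (c implies ((e and f) iff (b iff not e)))): β-rule — branch into not ((d and (d or not a)) and c)  //  (c implies ((e and f) iff (b iff not e))).
  branch 1 (add not ((d and (d or not a)) and c)):
    not ((d and (d or not a)) and c): β-rule — branch into not (d and (d or not a))  //  not c.
      branch 1.1 (add not (d and (d or not a))):
        not (d and (d or not a)): β-rule — branch into not d  //  not (d or not a).
          branch 1.1.1 (add not d):
            ○ open, literals {d=false}.
          branch 1.1.2 (add not (d or not a)):
            not (d or not a): α-rule — add not d, not not a.
            ○ open, literals {a=true, d=false}.
      branch 1.2 (add not c):
        ○ open, literals {c=false}.
  branch 2 (add (c implies ((e and f) iff (b iff not e)))):
    (c implies ((e and f) iff (b iff not e))): β-rule — branch into not c  //  ((e and f) iff (b iff not e)).
      branch 2.1 (add not c):
        ○ open, literals {c=false}.
      branch 2.2 (add ((e and f) iff (b iff not e))):
        ((e and f) iff (b iff not e)): β-rule — branch into (e and f), (b iff not e)  //  not (e and f), not (b iff not e).
          branch 2.2.1 (add (e and f), (b iff not e)):
            (e and f): α-rule — add e, f.
            (b iff not e): β-rule — branch into b, not e  //  not b, not not e.
              branch 2.2.1.1 (add b, not e):
                × closes — contains both e and not e.
              branch 2.2.1.2 (add not b, not not e):
                ○ open, literals {b=false, e=true, f=true}.
          branch 2.2.2 (add not (e and f), not (b iff not e)):
            not (e and f): β-rule — branch into not e  //  not f.
              branch 2.2.2.1 (add not e):
                not (b iff not e): β-rule — branch into b, not not e  //  not b, not e.
                  branch 2.2.2.1.1 (add b, not not e):
                    × closes — contains both e and not e.
                  branch 2.2.2.1.2 (add not b, not e):
                    ○ open, literals {b=false, e=false}.
              branch 2.2.2.2 (add not f):
                not (b iff not e): β-rule — branch into b, not not e  //  not b, not e.
                  branch 2.2.2.2.1 (add b, not not e):
                    ○ open, literals {b=true, e=true, f=false}.
                  branch 2.2.2.2.2 (add not b, not e):
                    ○ open, literals {b=false, e=false, f=false}.
2 branches closed, 8 open.
Each open branch fixes some atoms; the unmentioned ones are free. Counting distinct full assignments: branch {d=false} (a, b, c, e, f) contributes 32 new; branch {a=true, d=false} (b, c, e, f) contributes 0 new; branch {c=false} (a, b, d, e, f) contributes 16 new; branch {c=false} (a, b, d, e, f) contributes 0 new; branch {b=false, e=true, f=true} (a, c, d) contributes 2 new; branch {b=false, e=false} (a, c, d, f) contributes 4 new; branch {b=true, e=true, f=false} (a, c, d) contributes 2 new; branch {b=false, e=false, f=false} (a, c, d) contributes 0 new. Total: 56.

56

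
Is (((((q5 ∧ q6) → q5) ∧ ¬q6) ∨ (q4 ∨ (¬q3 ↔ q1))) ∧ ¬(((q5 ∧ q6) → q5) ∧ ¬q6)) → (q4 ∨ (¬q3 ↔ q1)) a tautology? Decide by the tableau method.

Valid

Assume the negation and expand:
Initial set: {¬((((((q5 ∧ q6) → q5) ∧ ¬q6) ∨ (q4 ∨ (¬q3 ↔ q1))) ∧ ¬(((q5 ∧ q6) → q5) ∧ ¬q6)) → (q4 ∨ (¬q3 ↔ q1)))}.
¬((((((q5 ∧ q6) → q5) ∧ ¬q6) ∨ (q4 ∨ (¬q3 ↔ q1))) ∧ ¬(((q5 ∧ q6) → q5) ∧ ¬q6)) → (q4 ∨ (¬q3 ↔ q1))): α-rule — add (((((q5 ∧ q6) → q5) ∧ ¬q6) ∨ (q4 ∨ (¬q3 ↔ q1))) ∧ ¬(((q5 ∧ q6) → q5) ∧ ¬q6)), ¬(q4 ∨ (¬q3 ↔ q1)).
(((((q5 ∧ q6) → q5) ∧ ¬q6) ∨ (q4 ∨ (¬q3 ↔ q1))) ∧ ¬(((q5 ∧ q6) → q5) ∧ ¬q6)): α-rule — add ((((q5 ∧ q6) → q5) ∧ ¬q6) ∨ (q4 ∨ (¬q3 ↔ q1))), ¬(((q5 ∧ q6) → q5) ∧ ¬q6).
¬(q4 ∨ (¬q3 ↔ q1)): α-rule — add ¬q4, ¬(¬q3 ↔ q1).
((((q5 ∧ q6) → q5) ∧ ¬q6) ∨ (q4 ∨ (¬q3 ↔ q1))): β-rule — branch into (((q5 ∧ q6) → q5) ∧ ¬q6)  //  (q4 ∨ (¬q3 ↔ q1)).
  branch 1 (add (((q5 ∧ q6) → q5) ∧ ¬q6)):
    (((q5 ∧ q6) → q5) ∧ ¬q6): α-rule — add ((q5 ∧ q6) → q5), ¬q6.
    ¬(((q5 ∧ q6) → q5) ∧ ¬q6): β-rule — branch into ¬((q5 ∧ q6) → q5)  //  ¬¬q6.
      branch 1.1 (add ¬((q5 ∧ q6) → q5)):
        ¬((q5 ∧ q6) → q5): α-rule — add (q5 ∧ q6), ¬q5.
        (q5 ∧ q6): α-rule — add q5, q6.
        × closes — contains both q5 and ¬q5.
      branch 1.2 (add ¬¬q6):
        × closes — contains both q6 and ¬q6.
  branch 2 (add (q4 ∨ (¬q3 ↔ q1))):
    ¬(((q5 ∧ q6) → q5) ∧ ¬q6): β-rule — branch into ¬((q5 ∧ q6) → q5)  //  ¬¬q6.
      branch 2.1 (add ¬((q5 ∧ q6) → q5)):
        ¬((q5 ∧ q6) → q5): α-rule — add (q5 ∧ q6), ¬q5.
        (q5 ∧ q6): α-rule — add q5, q6.
        × closes — contains both q5 and ¬q5.
      branch 2.2 (add ¬¬q6):
        ¬(¬q3 ↔ q1): β-rule — branch into ¬q3, ¬q1  //  ¬¬q3, q1.
          branch 2.2.1 (add ¬q3, ¬q1):
            (q4 ∨ (¬q3 ↔ q1)): β-rule — branch into q4  //  (¬q3 ↔ q1).
              branch 2.2.1.1 (add q4):
                × closes — contains both q4 and ¬q4.
              branch 2.2.1.2 (add (¬q3 ↔ q1)):
                (¬q3 ↔ q1): β-rule — branch into ¬q3, q1  //  ¬¬q3, ¬q1.
                  branch 2.2.1.2.1 (add ¬q3, q1):
                    × closes — contains both q1 and ¬q1.
                  branch 2.2.1.2.2 (add ¬¬q3, ¬q1):
                    × closes — contains both q3 and ¬q3.
          branch 2.2.2 (add ¬¬q3, q1):
            (q4 ∨ (¬q3 ↔ q1)): β-rule — branch into q4  //  (¬q3 ↔ q1).
              branch 2.2.2.1 (add q4):
                × closes — contains both q4 and ¬q4.
              branch 2.2.2.2 (add (¬q3 ↔ q1)):
                (¬q3 ↔ q1): β-rule — branch into ¬q3, q1  //  ¬¬q3, ¬q1.
                  branch 2.2.2.2.1 (add ¬q3, q1):
                    × closes — contains both q3 and ¬q3.
                  branch 2.2.2.2.2 (add ¬¬q3, ¬q1):
                    × closes — contains both q1 and ¬q1.
All 9 branches close.
Every branch closed, so the negation is unsatisfiable and the formula is valid.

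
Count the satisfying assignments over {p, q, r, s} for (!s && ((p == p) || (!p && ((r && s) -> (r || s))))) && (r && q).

Initial set: {((!s && ((p == p) || (!p && ((r && s) -> (r || s))))) && (r && q))}.
((!s && ((p == p) || (!p && ((r && s) -> (r || s))))) && (r && q)): α-rule — add (!s && ((p == p) || (!p && ((r && s) -> (r || s))))), (r && q).
(!s && ((p == p) || (!p && ((r && s) -> (r || s))))): α-rule — add !s, ((p == p) || (!p && ((r && s) -> (r || s)))).
(r && q): α-rule — add r, q.
((p == p) || (!p && ((r && s) -> (r || s)))): β-rule — branch into (p == p)  //  (!p && ((r && s) -> (r || s))).
  branch 1 (add (p == p)):
    (p == p): β-rule — branch into p, p  //  !p, !p.
      branch 1.1 (add p, p):
        ○ open, literals {p=1, q=1, r=1, s=0}.
      branch 1.2 (add !p, !p):
        ○ open, literals {p=0, q=1, r=1, s=0}.
  branch 2 (add (!p && ((r && s) -> (r || s)))):
    (!p && ((r && s) -> (r || s))): α-rule — add !p, ((r && s) -> (r || s)).
    ((r && s) -> (r || s)): β-rule — branch into !(r && s)  //  (r || s).
      branch 2.1 (add !(r && s)):
        !(r && s): β-rule — branch into !r  //  !s.
          branch 2.1.1 (add !r):
            × closes — contains both r and !r.
          branch 2.1.2 (add !s):
            ○ open, literals {p=0, q=1, r=1, s=0}.
      branch 2.2 (add (r || s)):
        (r || s): β-rule — branch into r  //  s.
          branch 2.2.1 (add r):
            ○ open, literals {p=0, q=1, r=1, s=0}.
          branch 2.2.2 (add s):
            × closes — contains both s and !s.
2 branches closed, 4 open.
Each open branch fixes some atoms; the unmentioned ones are free. Counting distinct full assignments: branch {p=1, q=1, r=1, s=0} (none free) contributes 1 new; branch {p=0, q=1, r=1, s=0} (none free) contributes 1 new; branch {p=0, q=1, r=1, s=0} (none free) contributes 0 new; branch {p=0, q=1, r=1, s=0} (none free) contributes 0 new. Total: 2.

2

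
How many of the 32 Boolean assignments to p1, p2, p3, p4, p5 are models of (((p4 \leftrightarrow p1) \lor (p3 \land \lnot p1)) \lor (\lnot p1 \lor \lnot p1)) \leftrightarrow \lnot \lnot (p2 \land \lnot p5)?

Initial set: {((((p4 \leftrightarrow p1) \lor (p3 \land \lnot p1)) \lor (\lnot p1 \lor \lnot p1)) \leftrightarrow \lnot \lnot (p2 \land \lnot p5))}.
((((p4 \leftrightarrow p1) \lor (p3 \land \lnot p1)) \lor (\lnot p1 \lor \lnot p1)) \leftrightarrow \lnot \lnot (p2 \land \lnot p5)): β-rule — branch into (((p4 \leftrightarrow p1) \lor (p3 \land \lnot p1)) \lor (\lnot p1 \lor \lnot p1)), \lnot \lnot (p2 \land \lnot p5)  //  \lnot (((p4 \leftrightarrow p1) \lor (p3 \land \lnot p1)) \lor (\lnot p1 \lor \lnot p1)), \lnot \lnot \lnot (p2 \land \lnot p5).
  branch 1 (add (((p4 \leftrightarrow p1) \lor (p3 \land \lnot p1)) \lor (\lnot p1 \lor \lnot p1)), \lnot \lnot (p2 \land \lnot p5)):
    \lnot \lnot (p2 \land \lnot p5): drop double negation, giving (p2 \land \lnot p5).
    (p2 \land \lnot p5): α-rule — add p2, \lnot p5.
    (((p4 \leftrightarrow p1) \lor (p3 \land \lnot p1)) \lor (\lnot p1 \lor \lnot p1)): β-rule — branch into ((p4 \leftrightarrow p1) \lor (p3 \land \lnot p1))  //  (\lnot p1 \lor \lnot p1).
      branch 1.1 (add ((p4 \leftrightarrow p1) \lor (p3 \land \lnot p1))):
        ((p4 \leftrightarrow p1) \lor (p3 \land \lnot p1)): β-rule — branch into (p4 \leftrightarrow p1)  //  (p3 \land \lnot p1).
          branch 1.1.1 (add (p4 \leftrightarrow p1)):
            (p4 \leftrightarrow p1): β-rule — branch into p4, p1  //  \lnot p4, \lnot p1.
              branch 1.1.1.1 (add p4, p1):
                ○ open, literals {p1=1, p2=1, p4=1, p5=0}.
              branch 1.1.1.2 (add \lnot p4, \lnot p1):
                ○ open, literals {p1=0, p2=1, p4=0, p5=0}.
          branch 1.1.2 (add (p3 \land \lnot p1)):
            (p3 \land \lnot p1): α-rule — add p3, \lnot p1.
            ○ open, literals {p1=0, p2=1, p3=1, p5=0}.
      branch 1.2 (add (\lnot p1 \lor \lnot p1)):
        (\lnot p1 \lor \lnot p1): β-rule — branch into \lnot p1  //  \lnot p1.
          branch 1.2.1 (add \lnot p1):
            ○ open, literals {p1=0, p2=1, p5=0}.
          branch 1.2.2 (add \lnot p1):
            ○ open, literals {p1=0, p2=1, p5=0}.
  branch 2 (add \lnot (((p4 \leftrightarrow p1) \lor (p3 \land \lnot p1)) \lor (\lnot p1 \lor \lnot p1)), \lnot \lnot \lnot (p2 \land \lnot p5)):
    \lnot (((p4 \leftrightarrow p1) \lor (p3 \land \lnot p1)) \lor (\lnot p1 \lor \lnot p1)): α-rule — add \lnot ((p4 \leftrightarrow p1) \lor (p3 \land \lnot p1)), \lnot (\lnot p1 \lor \lnot p1).
    \lnot \lnot \lnot (p2 \land \lnot p5): drop double negation, giving \lnot (p2 \land \lnot p5).
    \lnot ((p4 \leftrightarrow p1) \lor (p3 \land \lnot p1)): α-rule — add \lnot (p4 \leftrightarrow p1), \lnot (p3 \land \lnot p1).
    \lnot (\lnot p1 \lor \lnot p1): α-rule — add \lnot \lnot p1, \lnot \lnot p1.
    \lnot (p2 \land \lnot p5): β-rule — branch into \lnot p2  //  \lnot \lnot p5.
      branch 2.1 (add \lnot p2):
        \lnot (p4 \leftrightarrow p1): β-rule — branch into p4, \lnot p1  //  \lnot p4, p1.
          branch 2.1.1 (add p4, \lnot p1):
            × closes — contains both p1 and \lnot p1.
          branch 2.1.2 (add \lnot p4, p1):
            \lnot (p3 \land \lnot p1): β-rule — branch into \lnot p3  //  \lnot \lnot p1.
              branch 2.1.2.1 (add \lnot p3):
                ○ open, literals {p1=1, p2=0, p3=0, p4=0}.
              branch 2.1.2.2 (add \lnot \lnot p1):
                ○ open, literals {p1=1, p2=0, p4=0}.
      branch 2.2 (add \lnot \lnot p5):
        \lnot (p4 \leftrightarrow p1): β-rule — branch into p4, \lnot p1  //  \lnot p4, p1.
          branch 2.2.1 (add p4, \lnot p1):
            × closes — contains both p1 and \lnot p1.
          branch 2.2.2 (add \lnot p4, p1):
            \lnot (p3 \land \lnot p1): β-rule — branch into \lnot p3  //  \lnot \lnot p1.
              branch 2.2.2.1 (add \lnot p3):
                ○ open, literals {p1=1, p3=0, p4=0, p5=1}.
              branch 2.2.2.2 (add \lnot \lnot p1):
                ○ open, literals {p1=1, p4=0, p5=1}.
2 branches closed, 9 open.
Each open branch fixes some atoms; the unmentioned ones are free. Counting distinct full assignments: branch {p1=1, p2=1, p4=1, p5=0} (p3) contributes 2 new; branch {p1=0, p2=1, p4=0, p5=0} (p3) contributes 2 new; branch {p1=0, p2=1, p3=1, p5=0} (p4) contributes 1 new; branch {p1=0, p2=1, p5=0} (p3, p4) contributes 1 new; branch {p1=0, p2=1, p5=0} (p3, p4) contributes 0 new; branch {p1=1, p2=0, p3=0, p4=0} (p5) contributes 2 new; branch {p1=1, p2=0, p4=0} (p3, p5) contributes 2 new; branch {p1=1, p3=0, p4=0, p5=1} (p2) contributes 1 new; branch {p1=1, p4=0, p5=1} (p2, p3) contributes 1 new. Total: 12.

12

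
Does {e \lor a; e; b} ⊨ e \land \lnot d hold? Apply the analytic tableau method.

No

Initial set: {T (e \lor a); T e; T b; F (e \land \lnot d)}.
T (e \lor a): β-rule — branch into T e  //  T a.
  branch 1 (add T e):
    F (e \land \lnot d): β-rule — branch into F e  //  F \lnot d.
      branch 1.1 (add F e):
        × closes — contains both e and \lnot e.
      branch 1.2 (add F \lnot d):
        ○ open, literals {b=true, d=true, e=true}.
  branch 2 (add T a):
    F (e \land \lnot d): β-rule — branch into F e  //  F \lnot d.
      branch 2.1 (add F e):
        × closes — contains both e and \lnot e.
      branch 2.2 (add F \lnot d):
        ○ open, literals {a=true, b=true, d=true, e=true}.
2 branches closed, 2 open.
An open branch gives a countermodel: b=true, d=true, e=true (unmentioned atoms arbitrary); the premises hold there but the conclusion fails.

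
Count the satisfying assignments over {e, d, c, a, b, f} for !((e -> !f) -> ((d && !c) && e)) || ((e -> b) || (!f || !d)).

Initial set: {(!((e -> !f) -> ((d && !c) && e)) || ((e -> b) || (!f || !d)))}.
(!((e -> !f) -> ((d && !c) && e)) || ((e -> b) || (!f || !d))): β-rule — branch into !((e -> !f) -> ((d && !c) && e))  //  ((e -> b) || (!f || !d)).
  branch 1 (add !((e -> !f) -> ((d && !c) && e))):
    !((e -> !f) -> ((d && !c) && e)): α-rule — add (e -> !f), !((d && !c) && e).
    (e -> !f): β-rule — branch into !e  //  !f.
      branch 1.1 (add !e):
        !((d && !c) && e): β-rule — branch into !(d && !c)  //  !e.
          branch 1.1.1 (add !(d && !c)):
            !(d && !c): β-rule — branch into !d  //  !!c.
              branch 1.1.1.1 (add !d):
                ○ open, literals {d=false, e=false}.
              branch 1.1.1.2 (add !!c):
                ○ open, literals {c=true, e=false}.
          branch 1.1.2 (add !e):
            ○ open, literals {e=false}.
      branch 1.2 (add !f):
        !((d && !c) && e): β-rule — branch into !(d && !c)  //  !e.
          branch 1.2.1 (add !(d && !c)):
            !(d && !c): β-rule — branch into !d  //  !!c.
              branch 1.2.1.1 (add !d):
                ○ open, literals {d=false, f=false}.
              branch 1.2.1.2 (add !!c):
                ○ open, literals {c=true, f=false}.
          branch 1.2.2 (add !e):
            ○ open, literals {e=false, f=false}.
  branch 2 (add ((e -> b) || (!f || !d))):
    ((e -> b) || (!f || !d)): β-rule — branch into (e -> b)  //  (!f || !d).
      branch 2.1 (add (e -> b)):
        (e -> b): β-rule — branch into !e  //  b.
          branch 2.1.1 (add !e):
            ○ open, literals {e=false}.
          branch 2.1.2 (add b):
            ○ open, literals {b=true}.
      branch 2.2 (add (!f || !d)):
        (!f || !d): β-rule — branch into !f  //  !d.
          branch 2.2.1 (add !f):
            ○ open, literals {f=false}.
          branch 2.2.2 (add !d):
            ○ open, literals {d=false}.
0 branches closed, 10 open.
Each open branch fixes some atoms; the unmentioned ones are free. Counting distinct full assignments: branch {d=false, e=false} (c, a, b, f) contributes 16 new; branch {c=true, e=false} (d, a, b, f) contributes 8 new; branch {e=false} (d, c, a, b, f) contributes 8 new; branch {d=false, f=false} (e, c, a, b) contributes 8 new; branch {c=true, f=false} (e, d, a, b) contributes 4 new; branch {e=false, f=false} (d, c, a, b) contributes 0 new; branch {e=false} (d, c, a, b, f) contributes 0 new; branch {b=true} (e, d, c, a, f) contributes 10 new; branch {f=false} (e, d, c, a, b) contributes 2 new; branch {d=false} (e, c, a, b, f) contributes 4 new. Total: 60.

60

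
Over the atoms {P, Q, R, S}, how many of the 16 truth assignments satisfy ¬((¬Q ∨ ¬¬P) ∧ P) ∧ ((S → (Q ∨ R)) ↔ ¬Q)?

3

Initial set: {(¬((¬Q ∨ ¬¬P) ∧ P) ∧ ((S → (Q ∨ R)) ↔ ¬Q))}.
(¬((¬Q ∨ ¬¬P) ∧ P) ∧ ((S → (Q ∨ R)) ↔ ¬Q)): α-rule — add ¬((¬Q ∨ ¬¬P) ∧ P), ((S → (Q ∨ R)) ↔ ¬Q).
¬((¬Q ∨ ¬¬P) ∧ P): β-rule — branch into ¬(¬Q ∨ ¬¬P)  //  ¬P.
  branch 1 (add ¬(¬Q ∨ ¬¬P)):
    ¬(¬Q ∨ ¬¬P): α-rule — add ¬¬Q, ¬¬¬P.
    ¬¬¬P: drop double negation, giving ¬P.
    ((S → (Q ∨ R)) ↔ ¬Q): β-rule — branch into (S → (Q ∨ R)), ¬Q  //  ¬(S → (Q ∨ R)), ¬¬Q.
      branch 1.1 (add (S → (Q ∨ R)), ¬Q):
        × closes — contains both Q and ¬Q.
      branch 1.2 (add ¬(S → (Q ∨ R)), ¬¬Q):
        ¬(S → (Q ∨ R)): α-rule — add S, ¬(Q ∨ R).
        ¬(Q ∨ R): α-rule — add ¬Q, ¬R.
        × closes — contains both Q and ¬Q.
  branch 2 (add ¬P):
    ((S → (Q ∨ R)) ↔ ¬Q): β-rule — branch into (S → (Q ∨ R)), ¬Q  //  ¬(S → (Q ∨ R)), ¬¬Q.
      branch 2.1 (add (S → (Q ∨ R)), ¬Q):
        (S → (Q ∨ R)): β-rule — branch into ¬S  //  (Q ∨ R).
          branch 2.1.1 (add ¬S):
            ○ open, literals {P=false, Q=false, S=false}.
          branch 2.1.2 (add (Q ∨ R)):
            (Q ∨ R): β-rule — branch into Q  //  R.
              branch 2.1.2.1 (add Q):
                × closes — contains both Q and ¬Q.
              branch 2.1.2.2 (add R):
                ○ open, literals {P=false, Q=false, R=true}.
      branch 2.2 (add ¬(S → (Q ∨ R)), ¬¬Q):
        ¬(S → (Q ∨ R)): α-rule — add S, ¬(Q ∨ R).
        ¬(Q ∨ R): α-rule — add ¬Q, ¬R.
        × closes — contains both Q and ¬Q.
4 branches closed, 2 open.
Each open branch fixes some atoms; the unmentioned ones are free. Counting distinct full assignments: branch {P=false, Q=false, S=false} (R) contributes 2 new; branch {P=false, Q=false, R=true} (S) contributes 1 new. Total: 3.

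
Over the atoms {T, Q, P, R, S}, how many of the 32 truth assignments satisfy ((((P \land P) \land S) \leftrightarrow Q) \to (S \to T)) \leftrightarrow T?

20

Initial set: {(((((P \land P) \land S) \leftrightarrow Q) \to (S \to T)) \leftrightarrow T)}.
(((((P \land P) \land S) \leftrightarrow Q) \to (S \to T)) \leftrightarrow T): β-rule — branch into ((((P \land P) \land S) \leftrightarrow Q) \to (S \to T)), T  //  \lnot ((((P \land P) \land S) \leftrightarrow Q) \to (S \to T)), \lnot T.
  branch 1 (add ((((P \land P) \land S) \leftrightarrow Q) \to (S \to T)), T):
    ((((P \land P) \land S) \leftrightarrow Q) \to (S \to T)): β-rule — branch into \lnot (((P \land P) \land S) \leftrightarrow Q)  //  (S \to T).
      branch 1.1 (add \lnot (((P \land P) \land S) \leftrightarrow Q)):
        \lnot (((P \land P) \land S) \leftrightarrow Q): β-rule — branch into ((P \land P) \land S), \lnot Q  //  \lnot ((P \land P) \land S), Q.
          branch 1.1.1 (add ((P \land P) \land S), \lnot Q):
            ((P \land P) \land S): α-rule — add (P \land P), S.
            (P \land P): α-rule — add P, P.
            ○ open, literals {P=1, Q=0, S=1, T=1}.
          branch 1.1.2 (add \lnot ((P \land P) \land S), Q):
            \lnot ((P \land P) \land S): β-rule — branch into \lnot (P \land P)  //  \lnot S.
              branch 1.1.2.1 (add \lnot (P \land P)):
                \lnot (P \land P): β-rule — branch into \lnot P  //  \lnot P.
                  branch 1.1.2.1.1 (add \lnot P):
                    ○ open, literals {P=0, Q=1, T=1}.
                  branch 1.1.2.1.2 (add \lnot P):
                    ○ open, literals {P=0, Q=1, T=1}.
              branch 1.1.2.2 (add \lnot S):
                ○ open, literals {Q=1, S=0, T=1}.
      branch 1.2 (add (S \to T)):
        (S \to T): β-rule — branch into \lnot S  //  T.
          branch 1.2.1 (add \lnot S):
            ○ open, literals {S=0, T=1}.
          branch 1.2.2 (add T):
            ○ open, literals {T=1}.
  branch 2 (add \lnot ((((P \land P) \land S) \leftrightarrow Q) \to (S \to T)), \lnot T):
    \lnot ((((P \land P) \land S) \leftrightarrow Q) \to (S \to T)): α-rule — add (((P \land P) \land S) \leftrightarrow Q), \lnot (S \to T).
    \lnot (S \to T): α-rule — add S, \lnot T.
    (((P \land P) \land S) \leftrightarrow Q): β-rule — branch into ((P \land P) \land S), Q  //  \lnot ((P \land P) \land S), \lnot Q.
      branch 2.1 (add ((P \land P) \land S), Q):
        ((P \land P) \land S): α-rule — add (P \land P), S.
        (P \land P): α-rule — add P, P.
        ○ open, literals {P=1, Q=1, S=1, T=0}.
      branch 2.2 (add \lnot ((P \land P) \land S), \lnot Q):
        \lnot ((P \land P) \land S): β-rule — branch into \lnot (P \land P)  //  \lnot S.
          branch 2.2.1 (add \lnot (P \land P)):
            \lnot (P \land P): β-rule — branch into \lnot P  //  \lnot P.
              branch 2.2.1.1 (add \lnot P):
                ○ open, literals {P=0, Q=0, S=1, T=0}.
              branch 2.2.1.2 (add \lnot P):
                ○ open, literals {P=0, Q=0, S=1, T=0}.
          branch 2.2.2 (add \lnot S):
            × closes — contains both S and \lnot S.
1 branch closed, 9 open.
Each open branch fixes some atoms; the unmentioned ones are free. Counting distinct full assignments: branch {P=1, Q=0, S=1, T=1} (R) contributes 2 new; branch {P=0, Q=1, T=1} (R, S) contributes 4 new; branch {P=0, Q=1, T=1} (R, S) contributes 0 new; branch {Q=1, S=0, T=1} (P, R) contributes 2 new; branch {S=0, T=1} (Q, P, R) contributes 4 new; branch {T=1} (Q, P, R, S) contributes 4 new; branch {P=1, Q=1, S=1, T=0} (R) contributes 2 new; branch {P=0, Q=0, S=1, T=0} (R) contributes 2 new; branch {P=0, Q=0, S=1, T=0} (R) contributes 0 new. Total: 20.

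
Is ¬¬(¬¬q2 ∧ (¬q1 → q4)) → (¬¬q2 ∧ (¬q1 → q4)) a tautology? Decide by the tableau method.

Assume the negation and expand:
Initial set: {¬(¬¬(¬¬q2 ∧ (¬q1 → q4)) → (¬¬q2 ∧ (¬q1 → q4)))}.
¬(¬¬(¬¬q2 ∧ (¬q1 → q4)) → (¬¬q2 ∧ (¬q1 → q4))): α-rule — add ¬¬(¬¬q2 ∧ (¬q1 → q4)), ¬(¬¬q2 ∧ (¬q1 → q4)).
¬¬(¬¬q2 ∧ (¬q1 → q4)): drop double negation, giving (¬¬q2 ∧ (¬q1 → q4)).
(¬¬q2 ∧ (¬q1 → q4)): α-rule — add ¬¬q2, (¬q1 → q4).
¬¬q2: drop double negation, giving q2.
¬(¬¬q2 ∧ (¬q1 → q4)): β-rule — branch into ¬¬¬q2  //  ¬(¬q1 → q4).
  branch 1 (add ¬¬¬q2):
    ¬¬¬q2: drop double negation, giving ¬q2.
    × closes — contains both q2 and ¬q2.
  branch 2 (add ¬(¬q1 → q4)):
    ¬(¬q1 → q4): α-rule — add ¬q1, ¬q4.
    (¬q1 → q4): β-rule — branch into ¬¬q1  //  q4.
      branch 2.1 (add ¬¬q1):
        × closes — contains both q1 and ¬q1.
      branch 2.2 (add q4):
        × closes — contains both q4 and ¬q4.
All 3 branches close.
Every branch closed, so the negation is unsatisfiable and the formula is valid.

Valid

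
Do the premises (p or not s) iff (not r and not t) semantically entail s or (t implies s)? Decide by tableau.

Yes

Initial set: {((p or not s) iff (not r and not t)); not (s or (t implies s))}.
not (s or (t implies s)): α-rule — add not s, not (t implies s).
not (t implies s): α-rule — add t, not s.
((p or not s) iff (not r and not t)): β-rule — branch into (p or not s), (not r and not t)  //  not (p or not s), not (not r and not t).
  branch 1 (add (p or not s), (not r and not t)):
    (not r and not t): α-rule — add not r, not t.
    × closes — contains both t and not t.
  branch 2 (add not (p or not s), not (not r and not t)):
    not (p or not s): α-rule — add not p, not not s.
    × closes — contains both s and not s.
All 2 branches close.
Every branch closed, so the premises entail the conclusion.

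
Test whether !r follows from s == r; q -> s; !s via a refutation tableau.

Initial set: {T (s == r); T (q -> s); T !s; F !r}.
T (s == r): β-rule — branch into T s, T r  //  F s, F r.
  branch 1 (add T s, T r):
    × closes — contains both s and !s.
  branch 2 (add F s, F r):
    × closes — contains both r and !r.
All 2 branches close.
Every branch closed, so the premises entail the conclusion.

Yes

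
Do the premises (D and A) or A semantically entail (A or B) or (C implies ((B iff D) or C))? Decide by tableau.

Yes

Initial set: {((D and A) or A); not ((A or B) or (C implies ((B iff D) or C)))}.
not ((A or B) or (C implies ((B iff D) or C))): α-rule — add not (A or B), not (C implies ((B iff D) or C)).
not (A or B): α-rule — add not A, not B.
not (C implies ((B iff D) or C)): α-rule — add C, not ((B iff D) or C).
not ((B iff D) or C): α-rule — add not (B iff D), not C.
× closes — contains both C and not C.
All 1 branch closes.
Every branch closed, so the premises entail the conclusion.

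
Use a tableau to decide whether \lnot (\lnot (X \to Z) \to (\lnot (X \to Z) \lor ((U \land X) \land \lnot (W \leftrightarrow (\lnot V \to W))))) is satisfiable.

Unsatisfiable

Initial set: {\lnot (\lnot (X \to Z) \to (\lnot (X \to Z) \lor ((U \land X) \land \lnot (W \leftrightarrow (\lnot V \to W)))))}.
\lnot (\lnot (X \to Z) \to (\lnot (X \to Z) \lor ((U \land X) \land \lnot (W \leftrightarrow (\lnot V \to W))))): α-rule — add \lnot (X \to Z), \lnot (\lnot (X \to Z) \lor ((U \land X) \land \lnot (W \leftrightarrow (\lnot V \to W)))).
\lnot (X \to Z): α-rule — add X, \lnot Z.
\lnot (\lnot (X \to Z) \lor ((U \land X) \land \lnot (W \leftrightarrow (\lnot V \to W)))): α-rule — add \lnot \lnot (X \to Z), \lnot ((U \land X) \land \lnot (W \leftrightarrow (\lnot V \to W))).
\lnot \lnot (X \to Z): β-rule — branch into \lnot X  //  Z.
  branch 1 (add \lnot X):
    × closes — contains both X and \lnot X.
  branch 2 (add Z):
    × closes — contains both Z and \lnot Z.
All 2 branches close.
Every branch closed; the formula is unsatisfiable.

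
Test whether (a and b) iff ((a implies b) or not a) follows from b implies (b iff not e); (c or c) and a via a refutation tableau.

Yes

Initial set: {(b implies (b iff not e)); ((c or c) and a); not ((a and b) iff ((a implies b) or not a))}.
((c or c) and a): α-rule — add (c or c), a.
(b implies (b iff not e)): β-rule — branch into not b  //  (b iff not e).
  branch 1 (add not b):
    not ((a and b) iff ((a implies b) or not a)): β-rule — branch into (a and b), not ((a implies b) or not a)  //  not (a and b), ((a implies b) or not a).
      branch 1.1 (add (a and b), not ((a implies b) or not a)):
        (a and b): α-rule — add a, b.
        × closes — contains both b and not b.
      branch 1.2 (add not (a and b), ((a implies b) or not a)):
        (c or c): β-rule — branch into c  //  c.
          branch 1.2.1 (add c):
            not (a and b): β-rule — branch into not a  //  not b.
              branch 1.2.1.1 (add not a):
                × closes — contains both a and not a.
              branch 1.2.1.2 (add not b):
                ((a implies b) or not a): β-rule — branch into (a implies b)  //  not a.
                  branch 1.2.1.2.1 (add (a implies b)):
                    (a implies b): β-rule — branch into not a  //  b.
                      branch 1.2.1.2.1.1 (add not a):
                        × closes — contains both a and not a.
                      branch 1.2.1.2.1.2 (add b):
                        × closes — contains both b and not b.
                  branch 1.2.1.2.2 (add not a):
                    × closes — contains both a and not a.
          branch 1.2.2 (add c):
            not (a and b): β-rule — branch into not a  //  not b.
              branch 1.2.2.1 (add not a):
                × closes — contains both a and not a.
              branch 1.2.2.2 (add not b):
                ((a implies b) or not a): β-rule — branch into (a implies b)  //  not a.
                  branch 1.2.2.2.1 (add (a implies b)):
                    (a implies b): β-rule — branch into not a  //  b.
                      branch 1.2.2.2.1.1 (add not a):
                        × closes — contains both a and not a.
                      branch 1.2.2.2.1.2 (add b):
                        × closes — contains both b and not b.
                  branch 1.2.2.2.2 (add not a):
                    × closes — contains both a and not a.
  branch 2 (add (b iff not e)):
    not ((a and b) iff ((a implies b) or not a)): β-rule — branch into (a and b), not ((a implies b) or not a)  //  not (a and b), ((a implies b) or not a).
      branch 2.1 (add (a and b), not ((a implies b) or not a)):
        (a and b): α-rule — add a, b.
        not ((a implies b) or not a): α-rule — add not (a implies b), not not a.
        not (a implies b): α-rule — add a, not b.
        × closes — contains both b and not b.
      branch 2.2 (add not (a and b), ((a implies b) or not a)):
        (c or c): β-rule — branch into c  //  c.
          branch 2.2.1 (add c):
            (b iff not e): β-rule — branch into b, not e  //  not b, not not e.
              branch 2.2.1.1 (add b, not e):
                not (a and b): β-rule — branch into not a  //  not b.
                  branch 2.2.1.1.1 (add not a):
                    × closes — contains both a and not a.
                  branch 2.2.1.1.2 (add not b):
                    × closes — contains both b and not b.
              branch 2.2.1.2 (add not b, not not e):
                not (a and b): β-rule — branch into not a  //  not b.
                  branch 2.2.1.2.1 (add not a):
                    × closes — contains both a and not a.
                  branch 2.2.1.2.2 (add not b):
                    ((a implies b) or not a): β-rule — branch into (a implies b)  //  not a.
                      branch 2.2.1.2.2.1 (add (a implies b)):
                        (a implies b): β-rule — branch into not a  //  b.
                          branch 2.2.1.2.2.1.1 (add not a):
                            × closes — contains both a and not a.
                          branch 2.2.1.2.2.1.2 (add b):
                            × closes — contains both b and not b.
                      branch 2.2.1.2.2.2 (add not a):
                        × closes — contains both a and not a.
          branch 2.2.2 (add c):
            (b iff not e): β-rule — branch into b, not e  //  not b, not not e.
              branch 2.2.2.1 (add b, not e):
                not (a and b): β-rule — branch into not a  //  not b.
                  branch 2.2.2.1.1 (add not a):
                    × closes — contains both a and not a.
                  branch 2.2.2.1.2 (add not b):
                    × closes — contains both b and not b.
              branch 2.2.2.2 (add not b, not not e):
                not (a and b): β-rule — branch into not a  //  not b.
                  branch 2.2.2.2.1 (add not a):
                    × closes — contains both a and not a.
                  branch 2.2.2.2.2 (add not b):
                    ((a implies b) or not a): β-rule — branch into (a implies b)  //  not a.
                      branch 2.2.2.2.2.1 (add (a implies b)):
                        (a implies b): β-rule — branch into not a  //  b.
                          branch 2.2.2.2.2.1.1 (add not a):
                            × closes — contains both a and not a.
                          branch 2.2.2.2.2.1.2 (add b):
                            × closes — contains both b and not b.
                      branch 2.2.2.2.2.2 (add not a):
                        × closes — contains both a and not a.
All 22 branches close.
Every branch closed, so the premises entail the conclusion.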